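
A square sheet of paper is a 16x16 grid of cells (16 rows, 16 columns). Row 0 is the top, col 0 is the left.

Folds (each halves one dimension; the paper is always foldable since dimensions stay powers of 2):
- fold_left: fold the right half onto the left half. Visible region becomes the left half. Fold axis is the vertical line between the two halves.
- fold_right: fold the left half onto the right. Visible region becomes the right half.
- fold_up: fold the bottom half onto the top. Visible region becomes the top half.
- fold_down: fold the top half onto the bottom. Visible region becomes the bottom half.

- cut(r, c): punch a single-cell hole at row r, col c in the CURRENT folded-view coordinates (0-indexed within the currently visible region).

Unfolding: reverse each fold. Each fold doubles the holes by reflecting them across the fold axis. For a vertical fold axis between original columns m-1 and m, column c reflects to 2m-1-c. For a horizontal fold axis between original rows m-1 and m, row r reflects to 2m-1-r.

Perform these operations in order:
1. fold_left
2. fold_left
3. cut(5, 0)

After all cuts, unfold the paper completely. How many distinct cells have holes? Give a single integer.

Answer: 4

Derivation:
Op 1 fold_left: fold axis v@8; visible region now rows[0,16) x cols[0,8) = 16x8
Op 2 fold_left: fold axis v@4; visible region now rows[0,16) x cols[0,4) = 16x4
Op 3 cut(5, 0): punch at orig (5,0); cuts so far [(5, 0)]; region rows[0,16) x cols[0,4) = 16x4
Unfold 1 (reflect across v@4): 2 holes -> [(5, 0), (5, 7)]
Unfold 2 (reflect across v@8): 4 holes -> [(5, 0), (5, 7), (5, 8), (5, 15)]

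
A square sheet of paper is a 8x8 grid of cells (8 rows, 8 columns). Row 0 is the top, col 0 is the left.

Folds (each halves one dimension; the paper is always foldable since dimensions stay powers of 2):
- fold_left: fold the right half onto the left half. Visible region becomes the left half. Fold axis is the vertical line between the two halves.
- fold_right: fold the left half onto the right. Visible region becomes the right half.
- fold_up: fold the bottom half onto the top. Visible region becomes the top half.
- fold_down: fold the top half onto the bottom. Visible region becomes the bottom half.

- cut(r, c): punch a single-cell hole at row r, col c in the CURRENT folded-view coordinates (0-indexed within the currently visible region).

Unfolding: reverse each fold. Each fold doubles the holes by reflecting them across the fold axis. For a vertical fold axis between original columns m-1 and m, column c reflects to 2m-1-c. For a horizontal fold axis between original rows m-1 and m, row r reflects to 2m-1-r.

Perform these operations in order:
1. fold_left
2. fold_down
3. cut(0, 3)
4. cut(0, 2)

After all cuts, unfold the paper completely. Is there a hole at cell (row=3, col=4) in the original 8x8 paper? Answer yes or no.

Op 1 fold_left: fold axis v@4; visible region now rows[0,8) x cols[0,4) = 8x4
Op 2 fold_down: fold axis h@4; visible region now rows[4,8) x cols[0,4) = 4x4
Op 3 cut(0, 3): punch at orig (4,3); cuts so far [(4, 3)]; region rows[4,8) x cols[0,4) = 4x4
Op 4 cut(0, 2): punch at orig (4,2); cuts so far [(4, 2), (4, 3)]; region rows[4,8) x cols[0,4) = 4x4
Unfold 1 (reflect across h@4): 4 holes -> [(3, 2), (3, 3), (4, 2), (4, 3)]
Unfold 2 (reflect across v@4): 8 holes -> [(3, 2), (3, 3), (3, 4), (3, 5), (4, 2), (4, 3), (4, 4), (4, 5)]
Holes: [(3, 2), (3, 3), (3, 4), (3, 5), (4, 2), (4, 3), (4, 4), (4, 5)]

Answer: yes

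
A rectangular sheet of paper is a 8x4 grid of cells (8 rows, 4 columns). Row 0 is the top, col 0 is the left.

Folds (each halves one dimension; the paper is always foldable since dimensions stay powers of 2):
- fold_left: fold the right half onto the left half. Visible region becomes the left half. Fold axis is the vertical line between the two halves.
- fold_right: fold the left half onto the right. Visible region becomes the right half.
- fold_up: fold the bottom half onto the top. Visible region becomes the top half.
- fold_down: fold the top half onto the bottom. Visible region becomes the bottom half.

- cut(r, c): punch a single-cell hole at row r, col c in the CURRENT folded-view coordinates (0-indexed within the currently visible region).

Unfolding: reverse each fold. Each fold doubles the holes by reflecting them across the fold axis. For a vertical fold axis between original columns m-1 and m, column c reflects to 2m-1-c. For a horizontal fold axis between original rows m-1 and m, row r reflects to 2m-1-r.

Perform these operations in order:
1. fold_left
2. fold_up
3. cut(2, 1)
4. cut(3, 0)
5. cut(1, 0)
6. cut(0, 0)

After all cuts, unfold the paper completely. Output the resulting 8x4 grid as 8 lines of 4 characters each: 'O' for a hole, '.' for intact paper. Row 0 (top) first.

Op 1 fold_left: fold axis v@2; visible region now rows[0,8) x cols[0,2) = 8x2
Op 2 fold_up: fold axis h@4; visible region now rows[0,4) x cols[0,2) = 4x2
Op 3 cut(2, 1): punch at orig (2,1); cuts so far [(2, 1)]; region rows[0,4) x cols[0,2) = 4x2
Op 4 cut(3, 0): punch at orig (3,0); cuts so far [(2, 1), (3, 0)]; region rows[0,4) x cols[0,2) = 4x2
Op 5 cut(1, 0): punch at orig (1,0); cuts so far [(1, 0), (2, 1), (3, 0)]; region rows[0,4) x cols[0,2) = 4x2
Op 6 cut(0, 0): punch at orig (0,0); cuts so far [(0, 0), (1, 0), (2, 1), (3, 0)]; region rows[0,4) x cols[0,2) = 4x2
Unfold 1 (reflect across h@4): 8 holes -> [(0, 0), (1, 0), (2, 1), (3, 0), (4, 0), (5, 1), (6, 0), (7, 0)]
Unfold 2 (reflect across v@2): 16 holes -> [(0, 0), (0, 3), (1, 0), (1, 3), (2, 1), (2, 2), (3, 0), (3, 3), (4, 0), (4, 3), (5, 1), (5, 2), (6, 0), (6, 3), (7, 0), (7, 3)]

Answer: O..O
O..O
.OO.
O..O
O..O
.OO.
O..O
O..O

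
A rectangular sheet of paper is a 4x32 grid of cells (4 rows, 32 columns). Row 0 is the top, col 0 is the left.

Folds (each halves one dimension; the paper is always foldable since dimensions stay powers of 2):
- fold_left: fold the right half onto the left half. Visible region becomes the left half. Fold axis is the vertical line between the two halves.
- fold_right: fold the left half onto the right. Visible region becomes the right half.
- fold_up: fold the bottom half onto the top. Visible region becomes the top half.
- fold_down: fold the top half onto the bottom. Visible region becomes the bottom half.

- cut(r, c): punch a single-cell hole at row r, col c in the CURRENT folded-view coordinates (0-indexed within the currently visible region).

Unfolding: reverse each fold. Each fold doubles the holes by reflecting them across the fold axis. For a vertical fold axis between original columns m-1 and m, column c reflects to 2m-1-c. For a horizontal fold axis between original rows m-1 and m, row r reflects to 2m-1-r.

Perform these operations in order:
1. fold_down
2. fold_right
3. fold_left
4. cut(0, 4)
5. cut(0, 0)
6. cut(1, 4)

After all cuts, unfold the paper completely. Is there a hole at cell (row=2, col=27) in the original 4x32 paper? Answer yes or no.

Answer: yes

Derivation:
Op 1 fold_down: fold axis h@2; visible region now rows[2,4) x cols[0,32) = 2x32
Op 2 fold_right: fold axis v@16; visible region now rows[2,4) x cols[16,32) = 2x16
Op 3 fold_left: fold axis v@24; visible region now rows[2,4) x cols[16,24) = 2x8
Op 4 cut(0, 4): punch at orig (2,20); cuts so far [(2, 20)]; region rows[2,4) x cols[16,24) = 2x8
Op 5 cut(0, 0): punch at orig (2,16); cuts so far [(2, 16), (2, 20)]; region rows[2,4) x cols[16,24) = 2x8
Op 6 cut(1, 4): punch at orig (3,20); cuts so far [(2, 16), (2, 20), (3, 20)]; region rows[2,4) x cols[16,24) = 2x8
Unfold 1 (reflect across v@24): 6 holes -> [(2, 16), (2, 20), (2, 27), (2, 31), (3, 20), (3, 27)]
Unfold 2 (reflect across v@16): 12 holes -> [(2, 0), (2, 4), (2, 11), (2, 15), (2, 16), (2, 20), (2, 27), (2, 31), (3, 4), (3, 11), (3, 20), (3, 27)]
Unfold 3 (reflect across h@2): 24 holes -> [(0, 4), (0, 11), (0, 20), (0, 27), (1, 0), (1, 4), (1, 11), (1, 15), (1, 16), (1, 20), (1, 27), (1, 31), (2, 0), (2, 4), (2, 11), (2, 15), (2, 16), (2, 20), (2, 27), (2, 31), (3, 4), (3, 11), (3, 20), (3, 27)]
Holes: [(0, 4), (0, 11), (0, 20), (0, 27), (1, 0), (1, 4), (1, 11), (1, 15), (1, 16), (1, 20), (1, 27), (1, 31), (2, 0), (2, 4), (2, 11), (2, 15), (2, 16), (2, 20), (2, 27), (2, 31), (3, 4), (3, 11), (3, 20), (3, 27)]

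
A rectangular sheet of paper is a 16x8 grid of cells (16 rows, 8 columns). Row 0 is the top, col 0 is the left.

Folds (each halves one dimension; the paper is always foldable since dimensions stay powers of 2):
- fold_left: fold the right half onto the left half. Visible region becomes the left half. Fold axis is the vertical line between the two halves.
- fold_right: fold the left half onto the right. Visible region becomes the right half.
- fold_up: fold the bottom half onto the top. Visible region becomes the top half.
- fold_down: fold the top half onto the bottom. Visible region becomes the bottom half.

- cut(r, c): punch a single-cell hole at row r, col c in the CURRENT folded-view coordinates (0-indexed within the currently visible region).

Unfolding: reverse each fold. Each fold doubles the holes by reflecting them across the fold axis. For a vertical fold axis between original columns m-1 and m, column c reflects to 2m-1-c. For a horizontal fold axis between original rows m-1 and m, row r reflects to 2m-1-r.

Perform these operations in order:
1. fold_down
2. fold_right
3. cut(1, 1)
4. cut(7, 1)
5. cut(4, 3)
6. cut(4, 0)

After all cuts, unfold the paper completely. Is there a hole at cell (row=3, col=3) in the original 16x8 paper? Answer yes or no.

Op 1 fold_down: fold axis h@8; visible region now rows[8,16) x cols[0,8) = 8x8
Op 2 fold_right: fold axis v@4; visible region now rows[8,16) x cols[4,8) = 8x4
Op 3 cut(1, 1): punch at orig (9,5); cuts so far [(9, 5)]; region rows[8,16) x cols[4,8) = 8x4
Op 4 cut(7, 1): punch at orig (15,5); cuts so far [(9, 5), (15, 5)]; region rows[8,16) x cols[4,8) = 8x4
Op 5 cut(4, 3): punch at orig (12,7); cuts so far [(9, 5), (12, 7), (15, 5)]; region rows[8,16) x cols[4,8) = 8x4
Op 6 cut(4, 0): punch at orig (12,4); cuts so far [(9, 5), (12, 4), (12, 7), (15, 5)]; region rows[8,16) x cols[4,8) = 8x4
Unfold 1 (reflect across v@4): 8 holes -> [(9, 2), (9, 5), (12, 0), (12, 3), (12, 4), (12, 7), (15, 2), (15, 5)]
Unfold 2 (reflect across h@8): 16 holes -> [(0, 2), (0, 5), (3, 0), (3, 3), (3, 4), (3, 7), (6, 2), (6, 5), (9, 2), (9, 5), (12, 0), (12, 3), (12, 4), (12, 7), (15, 2), (15, 5)]
Holes: [(0, 2), (0, 5), (3, 0), (3, 3), (3, 4), (3, 7), (6, 2), (6, 5), (9, 2), (9, 5), (12, 0), (12, 3), (12, 4), (12, 7), (15, 2), (15, 5)]

Answer: yes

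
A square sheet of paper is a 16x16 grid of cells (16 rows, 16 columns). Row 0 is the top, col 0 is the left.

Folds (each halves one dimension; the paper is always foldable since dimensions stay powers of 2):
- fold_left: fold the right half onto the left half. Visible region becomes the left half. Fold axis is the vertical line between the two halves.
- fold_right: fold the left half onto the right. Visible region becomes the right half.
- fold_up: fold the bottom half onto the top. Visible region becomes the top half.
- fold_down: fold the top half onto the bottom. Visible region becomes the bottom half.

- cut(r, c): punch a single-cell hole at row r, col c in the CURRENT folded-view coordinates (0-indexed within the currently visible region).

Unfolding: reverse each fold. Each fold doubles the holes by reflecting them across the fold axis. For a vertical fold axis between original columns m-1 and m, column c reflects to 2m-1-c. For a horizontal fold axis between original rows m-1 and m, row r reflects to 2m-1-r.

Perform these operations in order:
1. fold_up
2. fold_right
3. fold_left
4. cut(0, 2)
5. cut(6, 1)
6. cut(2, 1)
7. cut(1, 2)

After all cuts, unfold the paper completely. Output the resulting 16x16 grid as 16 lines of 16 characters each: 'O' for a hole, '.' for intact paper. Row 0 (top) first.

Op 1 fold_up: fold axis h@8; visible region now rows[0,8) x cols[0,16) = 8x16
Op 2 fold_right: fold axis v@8; visible region now rows[0,8) x cols[8,16) = 8x8
Op 3 fold_left: fold axis v@12; visible region now rows[0,8) x cols[8,12) = 8x4
Op 4 cut(0, 2): punch at orig (0,10); cuts so far [(0, 10)]; region rows[0,8) x cols[8,12) = 8x4
Op 5 cut(6, 1): punch at orig (6,9); cuts so far [(0, 10), (6, 9)]; region rows[0,8) x cols[8,12) = 8x4
Op 6 cut(2, 1): punch at orig (2,9); cuts so far [(0, 10), (2, 9), (6, 9)]; region rows[0,8) x cols[8,12) = 8x4
Op 7 cut(1, 2): punch at orig (1,10); cuts so far [(0, 10), (1, 10), (2, 9), (6, 9)]; region rows[0,8) x cols[8,12) = 8x4
Unfold 1 (reflect across v@12): 8 holes -> [(0, 10), (0, 13), (1, 10), (1, 13), (2, 9), (2, 14), (6, 9), (6, 14)]
Unfold 2 (reflect across v@8): 16 holes -> [(0, 2), (0, 5), (0, 10), (0, 13), (1, 2), (1, 5), (1, 10), (1, 13), (2, 1), (2, 6), (2, 9), (2, 14), (6, 1), (6, 6), (6, 9), (6, 14)]
Unfold 3 (reflect across h@8): 32 holes -> [(0, 2), (0, 5), (0, 10), (0, 13), (1, 2), (1, 5), (1, 10), (1, 13), (2, 1), (2, 6), (2, 9), (2, 14), (6, 1), (6, 6), (6, 9), (6, 14), (9, 1), (9, 6), (9, 9), (9, 14), (13, 1), (13, 6), (13, 9), (13, 14), (14, 2), (14, 5), (14, 10), (14, 13), (15, 2), (15, 5), (15, 10), (15, 13)]

Answer: ..O..O....O..O..
..O..O....O..O..
.O....O..O....O.
................
................
................
.O....O..O....O.
................
................
.O....O..O....O.
................
................
................
.O....O..O....O.
..O..O....O..O..
..O..O....O..O..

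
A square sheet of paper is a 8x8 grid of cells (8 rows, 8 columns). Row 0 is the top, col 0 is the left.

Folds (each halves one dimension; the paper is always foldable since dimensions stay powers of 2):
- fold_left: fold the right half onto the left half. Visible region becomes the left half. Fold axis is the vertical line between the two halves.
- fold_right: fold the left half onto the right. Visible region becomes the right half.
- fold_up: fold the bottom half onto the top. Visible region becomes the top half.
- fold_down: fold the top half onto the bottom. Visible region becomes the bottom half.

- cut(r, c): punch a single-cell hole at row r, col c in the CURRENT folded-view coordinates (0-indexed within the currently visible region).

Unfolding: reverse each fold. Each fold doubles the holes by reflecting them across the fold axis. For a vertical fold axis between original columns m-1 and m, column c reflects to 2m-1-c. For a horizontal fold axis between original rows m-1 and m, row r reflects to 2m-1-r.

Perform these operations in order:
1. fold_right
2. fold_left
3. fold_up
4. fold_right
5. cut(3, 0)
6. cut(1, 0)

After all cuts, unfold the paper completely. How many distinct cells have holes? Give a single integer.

Op 1 fold_right: fold axis v@4; visible region now rows[0,8) x cols[4,8) = 8x4
Op 2 fold_left: fold axis v@6; visible region now rows[0,8) x cols[4,6) = 8x2
Op 3 fold_up: fold axis h@4; visible region now rows[0,4) x cols[4,6) = 4x2
Op 4 fold_right: fold axis v@5; visible region now rows[0,4) x cols[5,6) = 4x1
Op 5 cut(3, 0): punch at orig (3,5); cuts so far [(3, 5)]; region rows[0,4) x cols[5,6) = 4x1
Op 6 cut(1, 0): punch at orig (1,5); cuts so far [(1, 5), (3, 5)]; region rows[0,4) x cols[5,6) = 4x1
Unfold 1 (reflect across v@5): 4 holes -> [(1, 4), (1, 5), (3, 4), (3, 5)]
Unfold 2 (reflect across h@4): 8 holes -> [(1, 4), (1, 5), (3, 4), (3, 5), (4, 4), (4, 5), (6, 4), (6, 5)]
Unfold 3 (reflect across v@6): 16 holes -> [(1, 4), (1, 5), (1, 6), (1, 7), (3, 4), (3, 5), (3, 6), (3, 7), (4, 4), (4, 5), (4, 6), (4, 7), (6, 4), (6, 5), (6, 6), (6, 7)]
Unfold 4 (reflect across v@4): 32 holes -> [(1, 0), (1, 1), (1, 2), (1, 3), (1, 4), (1, 5), (1, 6), (1, 7), (3, 0), (3, 1), (3, 2), (3, 3), (3, 4), (3, 5), (3, 6), (3, 7), (4, 0), (4, 1), (4, 2), (4, 3), (4, 4), (4, 5), (4, 6), (4, 7), (6, 0), (6, 1), (6, 2), (6, 3), (6, 4), (6, 5), (6, 6), (6, 7)]

Answer: 32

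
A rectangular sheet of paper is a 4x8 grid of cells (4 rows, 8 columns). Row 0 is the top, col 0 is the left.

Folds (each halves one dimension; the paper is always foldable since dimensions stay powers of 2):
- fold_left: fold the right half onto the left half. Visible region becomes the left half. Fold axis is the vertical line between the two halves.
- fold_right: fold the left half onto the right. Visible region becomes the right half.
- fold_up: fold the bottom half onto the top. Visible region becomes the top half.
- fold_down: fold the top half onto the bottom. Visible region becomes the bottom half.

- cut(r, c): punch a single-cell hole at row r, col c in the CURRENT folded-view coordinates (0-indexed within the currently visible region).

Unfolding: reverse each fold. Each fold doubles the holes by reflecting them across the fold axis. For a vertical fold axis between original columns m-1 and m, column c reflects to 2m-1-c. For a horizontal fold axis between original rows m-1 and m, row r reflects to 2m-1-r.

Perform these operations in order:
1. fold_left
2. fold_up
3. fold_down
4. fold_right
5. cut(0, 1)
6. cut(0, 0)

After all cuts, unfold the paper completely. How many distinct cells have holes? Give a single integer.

Op 1 fold_left: fold axis v@4; visible region now rows[0,4) x cols[0,4) = 4x4
Op 2 fold_up: fold axis h@2; visible region now rows[0,2) x cols[0,4) = 2x4
Op 3 fold_down: fold axis h@1; visible region now rows[1,2) x cols[0,4) = 1x4
Op 4 fold_right: fold axis v@2; visible region now rows[1,2) x cols[2,4) = 1x2
Op 5 cut(0, 1): punch at orig (1,3); cuts so far [(1, 3)]; region rows[1,2) x cols[2,4) = 1x2
Op 6 cut(0, 0): punch at orig (1,2); cuts so far [(1, 2), (1, 3)]; region rows[1,2) x cols[2,4) = 1x2
Unfold 1 (reflect across v@2): 4 holes -> [(1, 0), (1, 1), (1, 2), (1, 3)]
Unfold 2 (reflect across h@1): 8 holes -> [(0, 0), (0, 1), (0, 2), (0, 3), (1, 0), (1, 1), (1, 2), (1, 3)]
Unfold 3 (reflect across h@2): 16 holes -> [(0, 0), (0, 1), (0, 2), (0, 3), (1, 0), (1, 1), (1, 2), (1, 3), (2, 0), (2, 1), (2, 2), (2, 3), (3, 0), (3, 1), (3, 2), (3, 3)]
Unfold 4 (reflect across v@4): 32 holes -> [(0, 0), (0, 1), (0, 2), (0, 3), (0, 4), (0, 5), (0, 6), (0, 7), (1, 0), (1, 1), (1, 2), (1, 3), (1, 4), (1, 5), (1, 6), (1, 7), (2, 0), (2, 1), (2, 2), (2, 3), (2, 4), (2, 5), (2, 6), (2, 7), (3, 0), (3, 1), (3, 2), (3, 3), (3, 4), (3, 5), (3, 6), (3, 7)]

Answer: 32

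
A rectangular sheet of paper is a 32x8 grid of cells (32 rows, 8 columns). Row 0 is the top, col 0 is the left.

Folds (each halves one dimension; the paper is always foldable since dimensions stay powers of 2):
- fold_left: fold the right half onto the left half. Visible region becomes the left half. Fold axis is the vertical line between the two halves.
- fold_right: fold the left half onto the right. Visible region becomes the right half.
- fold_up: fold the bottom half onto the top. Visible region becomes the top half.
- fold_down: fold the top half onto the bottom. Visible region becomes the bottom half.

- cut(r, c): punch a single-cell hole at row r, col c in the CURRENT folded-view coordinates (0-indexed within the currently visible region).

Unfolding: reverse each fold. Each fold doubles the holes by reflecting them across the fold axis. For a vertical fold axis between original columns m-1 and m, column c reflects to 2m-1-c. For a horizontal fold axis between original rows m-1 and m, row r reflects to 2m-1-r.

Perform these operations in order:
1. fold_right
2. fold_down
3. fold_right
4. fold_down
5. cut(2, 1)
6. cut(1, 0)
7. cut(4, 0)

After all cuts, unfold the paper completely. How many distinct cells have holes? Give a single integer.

Answer: 48

Derivation:
Op 1 fold_right: fold axis v@4; visible region now rows[0,32) x cols[4,8) = 32x4
Op 2 fold_down: fold axis h@16; visible region now rows[16,32) x cols[4,8) = 16x4
Op 3 fold_right: fold axis v@6; visible region now rows[16,32) x cols[6,8) = 16x2
Op 4 fold_down: fold axis h@24; visible region now rows[24,32) x cols[6,8) = 8x2
Op 5 cut(2, 1): punch at orig (26,7); cuts so far [(26, 7)]; region rows[24,32) x cols[6,8) = 8x2
Op 6 cut(1, 0): punch at orig (25,6); cuts so far [(25, 6), (26, 7)]; region rows[24,32) x cols[6,8) = 8x2
Op 7 cut(4, 0): punch at orig (28,6); cuts so far [(25, 6), (26, 7), (28, 6)]; region rows[24,32) x cols[6,8) = 8x2
Unfold 1 (reflect across h@24): 6 holes -> [(19, 6), (21, 7), (22, 6), (25, 6), (26, 7), (28, 6)]
Unfold 2 (reflect across v@6): 12 holes -> [(19, 5), (19, 6), (21, 4), (21, 7), (22, 5), (22, 6), (25, 5), (25, 6), (26, 4), (26, 7), (28, 5), (28, 6)]
Unfold 3 (reflect across h@16): 24 holes -> [(3, 5), (3, 6), (5, 4), (5, 7), (6, 5), (6, 6), (9, 5), (9, 6), (10, 4), (10, 7), (12, 5), (12, 6), (19, 5), (19, 6), (21, 4), (21, 7), (22, 5), (22, 6), (25, 5), (25, 6), (26, 4), (26, 7), (28, 5), (28, 6)]
Unfold 4 (reflect across v@4): 48 holes -> [(3, 1), (3, 2), (3, 5), (3, 6), (5, 0), (5, 3), (5, 4), (5, 7), (6, 1), (6, 2), (6, 5), (6, 6), (9, 1), (9, 2), (9, 5), (9, 6), (10, 0), (10, 3), (10, 4), (10, 7), (12, 1), (12, 2), (12, 5), (12, 6), (19, 1), (19, 2), (19, 5), (19, 6), (21, 0), (21, 3), (21, 4), (21, 7), (22, 1), (22, 2), (22, 5), (22, 6), (25, 1), (25, 2), (25, 5), (25, 6), (26, 0), (26, 3), (26, 4), (26, 7), (28, 1), (28, 2), (28, 5), (28, 6)]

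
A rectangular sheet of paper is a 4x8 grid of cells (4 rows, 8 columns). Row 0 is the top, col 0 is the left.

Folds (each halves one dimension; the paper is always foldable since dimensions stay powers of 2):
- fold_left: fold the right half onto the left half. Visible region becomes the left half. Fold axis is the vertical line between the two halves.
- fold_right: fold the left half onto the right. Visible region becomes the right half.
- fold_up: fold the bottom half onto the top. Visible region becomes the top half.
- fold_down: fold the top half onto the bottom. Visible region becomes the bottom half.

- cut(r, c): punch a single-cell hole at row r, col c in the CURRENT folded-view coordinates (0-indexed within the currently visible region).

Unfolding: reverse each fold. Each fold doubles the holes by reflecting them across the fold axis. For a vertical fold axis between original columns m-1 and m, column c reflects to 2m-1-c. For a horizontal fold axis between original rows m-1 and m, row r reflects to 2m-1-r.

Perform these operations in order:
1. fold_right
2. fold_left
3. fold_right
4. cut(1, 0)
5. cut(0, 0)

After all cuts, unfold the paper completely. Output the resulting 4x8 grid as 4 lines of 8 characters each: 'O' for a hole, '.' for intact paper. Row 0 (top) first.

Answer: OOOOOOOO
OOOOOOOO
........
........

Derivation:
Op 1 fold_right: fold axis v@4; visible region now rows[0,4) x cols[4,8) = 4x4
Op 2 fold_left: fold axis v@6; visible region now rows[0,4) x cols[4,6) = 4x2
Op 3 fold_right: fold axis v@5; visible region now rows[0,4) x cols[5,6) = 4x1
Op 4 cut(1, 0): punch at orig (1,5); cuts so far [(1, 5)]; region rows[0,4) x cols[5,6) = 4x1
Op 5 cut(0, 0): punch at orig (0,5); cuts so far [(0, 5), (1, 5)]; region rows[0,4) x cols[5,6) = 4x1
Unfold 1 (reflect across v@5): 4 holes -> [(0, 4), (0, 5), (1, 4), (1, 5)]
Unfold 2 (reflect across v@6): 8 holes -> [(0, 4), (0, 5), (0, 6), (0, 7), (1, 4), (1, 5), (1, 6), (1, 7)]
Unfold 3 (reflect across v@4): 16 holes -> [(0, 0), (0, 1), (0, 2), (0, 3), (0, 4), (0, 5), (0, 6), (0, 7), (1, 0), (1, 1), (1, 2), (1, 3), (1, 4), (1, 5), (1, 6), (1, 7)]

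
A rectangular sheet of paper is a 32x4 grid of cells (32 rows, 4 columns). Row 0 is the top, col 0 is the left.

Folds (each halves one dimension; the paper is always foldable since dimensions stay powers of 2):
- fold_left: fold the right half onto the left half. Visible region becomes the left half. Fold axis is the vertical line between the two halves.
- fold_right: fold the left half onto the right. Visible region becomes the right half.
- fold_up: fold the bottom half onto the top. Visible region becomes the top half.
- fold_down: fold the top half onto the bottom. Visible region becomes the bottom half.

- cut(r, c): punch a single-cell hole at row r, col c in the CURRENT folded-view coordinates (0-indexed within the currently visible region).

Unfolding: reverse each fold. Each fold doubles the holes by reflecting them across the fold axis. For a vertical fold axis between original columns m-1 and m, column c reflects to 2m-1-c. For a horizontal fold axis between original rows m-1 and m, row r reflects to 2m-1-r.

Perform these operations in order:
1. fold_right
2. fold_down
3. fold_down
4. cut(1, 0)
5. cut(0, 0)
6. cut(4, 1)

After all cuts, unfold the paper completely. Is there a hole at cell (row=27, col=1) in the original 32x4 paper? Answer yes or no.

Op 1 fold_right: fold axis v@2; visible region now rows[0,32) x cols[2,4) = 32x2
Op 2 fold_down: fold axis h@16; visible region now rows[16,32) x cols[2,4) = 16x2
Op 3 fold_down: fold axis h@24; visible region now rows[24,32) x cols[2,4) = 8x2
Op 4 cut(1, 0): punch at orig (25,2); cuts so far [(25, 2)]; region rows[24,32) x cols[2,4) = 8x2
Op 5 cut(0, 0): punch at orig (24,2); cuts so far [(24, 2), (25, 2)]; region rows[24,32) x cols[2,4) = 8x2
Op 6 cut(4, 1): punch at orig (28,3); cuts so far [(24, 2), (25, 2), (28, 3)]; region rows[24,32) x cols[2,4) = 8x2
Unfold 1 (reflect across h@24): 6 holes -> [(19, 3), (22, 2), (23, 2), (24, 2), (25, 2), (28, 3)]
Unfold 2 (reflect across h@16): 12 holes -> [(3, 3), (6, 2), (7, 2), (8, 2), (9, 2), (12, 3), (19, 3), (22, 2), (23, 2), (24, 2), (25, 2), (28, 3)]
Unfold 3 (reflect across v@2): 24 holes -> [(3, 0), (3, 3), (6, 1), (6, 2), (7, 1), (7, 2), (8, 1), (8, 2), (9, 1), (9, 2), (12, 0), (12, 3), (19, 0), (19, 3), (22, 1), (22, 2), (23, 1), (23, 2), (24, 1), (24, 2), (25, 1), (25, 2), (28, 0), (28, 3)]
Holes: [(3, 0), (3, 3), (6, 1), (6, 2), (7, 1), (7, 2), (8, 1), (8, 2), (9, 1), (9, 2), (12, 0), (12, 3), (19, 0), (19, 3), (22, 1), (22, 2), (23, 1), (23, 2), (24, 1), (24, 2), (25, 1), (25, 2), (28, 0), (28, 3)]

Answer: no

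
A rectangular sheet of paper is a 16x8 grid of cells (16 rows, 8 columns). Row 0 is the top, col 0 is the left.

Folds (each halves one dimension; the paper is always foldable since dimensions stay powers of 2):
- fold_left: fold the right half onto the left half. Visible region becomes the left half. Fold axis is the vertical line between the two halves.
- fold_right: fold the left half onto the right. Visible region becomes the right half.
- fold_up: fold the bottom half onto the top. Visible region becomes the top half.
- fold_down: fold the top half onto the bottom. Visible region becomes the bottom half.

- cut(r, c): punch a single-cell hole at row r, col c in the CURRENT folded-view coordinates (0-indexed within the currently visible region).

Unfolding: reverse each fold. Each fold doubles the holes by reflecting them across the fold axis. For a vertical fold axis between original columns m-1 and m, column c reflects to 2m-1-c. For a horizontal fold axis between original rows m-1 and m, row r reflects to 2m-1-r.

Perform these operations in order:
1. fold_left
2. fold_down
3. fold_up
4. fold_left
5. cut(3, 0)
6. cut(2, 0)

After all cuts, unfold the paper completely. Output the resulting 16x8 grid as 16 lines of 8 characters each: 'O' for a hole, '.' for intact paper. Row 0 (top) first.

Op 1 fold_left: fold axis v@4; visible region now rows[0,16) x cols[0,4) = 16x4
Op 2 fold_down: fold axis h@8; visible region now rows[8,16) x cols[0,4) = 8x4
Op 3 fold_up: fold axis h@12; visible region now rows[8,12) x cols[0,4) = 4x4
Op 4 fold_left: fold axis v@2; visible region now rows[8,12) x cols[0,2) = 4x2
Op 5 cut(3, 0): punch at orig (11,0); cuts so far [(11, 0)]; region rows[8,12) x cols[0,2) = 4x2
Op 6 cut(2, 0): punch at orig (10,0); cuts so far [(10, 0), (11, 0)]; region rows[8,12) x cols[0,2) = 4x2
Unfold 1 (reflect across v@2): 4 holes -> [(10, 0), (10, 3), (11, 0), (11, 3)]
Unfold 2 (reflect across h@12): 8 holes -> [(10, 0), (10, 3), (11, 0), (11, 3), (12, 0), (12, 3), (13, 0), (13, 3)]
Unfold 3 (reflect across h@8): 16 holes -> [(2, 0), (2, 3), (3, 0), (3, 3), (4, 0), (4, 3), (5, 0), (5, 3), (10, 0), (10, 3), (11, 0), (11, 3), (12, 0), (12, 3), (13, 0), (13, 3)]
Unfold 4 (reflect across v@4): 32 holes -> [(2, 0), (2, 3), (2, 4), (2, 7), (3, 0), (3, 3), (3, 4), (3, 7), (4, 0), (4, 3), (4, 4), (4, 7), (5, 0), (5, 3), (5, 4), (5, 7), (10, 0), (10, 3), (10, 4), (10, 7), (11, 0), (11, 3), (11, 4), (11, 7), (12, 0), (12, 3), (12, 4), (12, 7), (13, 0), (13, 3), (13, 4), (13, 7)]

Answer: ........
........
O..OO..O
O..OO..O
O..OO..O
O..OO..O
........
........
........
........
O..OO..O
O..OO..O
O..OO..O
O..OO..O
........
........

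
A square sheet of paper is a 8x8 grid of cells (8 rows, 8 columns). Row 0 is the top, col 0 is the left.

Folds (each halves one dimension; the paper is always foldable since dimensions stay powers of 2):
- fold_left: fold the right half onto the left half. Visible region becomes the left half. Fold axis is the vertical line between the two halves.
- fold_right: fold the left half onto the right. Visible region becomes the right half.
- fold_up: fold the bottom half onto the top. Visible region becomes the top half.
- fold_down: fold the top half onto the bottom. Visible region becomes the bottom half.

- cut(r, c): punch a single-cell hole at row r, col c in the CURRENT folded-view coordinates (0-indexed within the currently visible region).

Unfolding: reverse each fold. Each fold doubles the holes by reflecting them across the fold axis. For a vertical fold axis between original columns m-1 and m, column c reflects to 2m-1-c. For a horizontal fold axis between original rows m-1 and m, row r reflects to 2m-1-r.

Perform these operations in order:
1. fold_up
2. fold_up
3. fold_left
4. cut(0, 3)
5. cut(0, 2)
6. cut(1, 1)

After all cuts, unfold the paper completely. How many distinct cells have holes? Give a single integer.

Op 1 fold_up: fold axis h@4; visible region now rows[0,4) x cols[0,8) = 4x8
Op 2 fold_up: fold axis h@2; visible region now rows[0,2) x cols[0,8) = 2x8
Op 3 fold_left: fold axis v@4; visible region now rows[0,2) x cols[0,4) = 2x4
Op 4 cut(0, 3): punch at orig (0,3); cuts so far [(0, 3)]; region rows[0,2) x cols[0,4) = 2x4
Op 5 cut(0, 2): punch at orig (0,2); cuts so far [(0, 2), (0, 3)]; region rows[0,2) x cols[0,4) = 2x4
Op 6 cut(1, 1): punch at orig (1,1); cuts so far [(0, 2), (0, 3), (1, 1)]; region rows[0,2) x cols[0,4) = 2x4
Unfold 1 (reflect across v@4): 6 holes -> [(0, 2), (0, 3), (0, 4), (0, 5), (1, 1), (1, 6)]
Unfold 2 (reflect across h@2): 12 holes -> [(0, 2), (0, 3), (0, 4), (0, 5), (1, 1), (1, 6), (2, 1), (2, 6), (3, 2), (3, 3), (3, 4), (3, 5)]
Unfold 3 (reflect across h@4): 24 holes -> [(0, 2), (0, 3), (0, 4), (0, 5), (1, 1), (1, 6), (2, 1), (2, 6), (3, 2), (3, 3), (3, 4), (3, 5), (4, 2), (4, 3), (4, 4), (4, 5), (5, 1), (5, 6), (6, 1), (6, 6), (7, 2), (7, 3), (7, 4), (7, 5)]

Answer: 24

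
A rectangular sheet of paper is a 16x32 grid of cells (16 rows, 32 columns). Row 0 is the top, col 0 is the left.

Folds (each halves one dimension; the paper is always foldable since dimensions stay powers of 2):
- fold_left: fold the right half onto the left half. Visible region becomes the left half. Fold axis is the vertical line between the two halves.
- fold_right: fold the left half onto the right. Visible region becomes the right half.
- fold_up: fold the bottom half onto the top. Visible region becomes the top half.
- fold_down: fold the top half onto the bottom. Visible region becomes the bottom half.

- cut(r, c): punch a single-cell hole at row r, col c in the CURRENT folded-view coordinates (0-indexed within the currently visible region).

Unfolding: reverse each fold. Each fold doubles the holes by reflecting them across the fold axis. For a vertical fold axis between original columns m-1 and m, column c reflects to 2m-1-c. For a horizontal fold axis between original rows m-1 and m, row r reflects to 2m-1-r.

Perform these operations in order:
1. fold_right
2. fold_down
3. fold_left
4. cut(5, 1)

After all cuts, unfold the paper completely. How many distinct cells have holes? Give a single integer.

Op 1 fold_right: fold axis v@16; visible region now rows[0,16) x cols[16,32) = 16x16
Op 2 fold_down: fold axis h@8; visible region now rows[8,16) x cols[16,32) = 8x16
Op 3 fold_left: fold axis v@24; visible region now rows[8,16) x cols[16,24) = 8x8
Op 4 cut(5, 1): punch at orig (13,17); cuts so far [(13, 17)]; region rows[8,16) x cols[16,24) = 8x8
Unfold 1 (reflect across v@24): 2 holes -> [(13, 17), (13, 30)]
Unfold 2 (reflect across h@8): 4 holes -> [(2, 17), (2, 30), (13, 17), (13, 30)]
Unfold 3 (reflect across v@16): 8 holes -> [(2, 1), (2, 14), (2, 17), (2, 30), (13, 1), (13, 14), (13, 17), (13, 30)]

Answer: 8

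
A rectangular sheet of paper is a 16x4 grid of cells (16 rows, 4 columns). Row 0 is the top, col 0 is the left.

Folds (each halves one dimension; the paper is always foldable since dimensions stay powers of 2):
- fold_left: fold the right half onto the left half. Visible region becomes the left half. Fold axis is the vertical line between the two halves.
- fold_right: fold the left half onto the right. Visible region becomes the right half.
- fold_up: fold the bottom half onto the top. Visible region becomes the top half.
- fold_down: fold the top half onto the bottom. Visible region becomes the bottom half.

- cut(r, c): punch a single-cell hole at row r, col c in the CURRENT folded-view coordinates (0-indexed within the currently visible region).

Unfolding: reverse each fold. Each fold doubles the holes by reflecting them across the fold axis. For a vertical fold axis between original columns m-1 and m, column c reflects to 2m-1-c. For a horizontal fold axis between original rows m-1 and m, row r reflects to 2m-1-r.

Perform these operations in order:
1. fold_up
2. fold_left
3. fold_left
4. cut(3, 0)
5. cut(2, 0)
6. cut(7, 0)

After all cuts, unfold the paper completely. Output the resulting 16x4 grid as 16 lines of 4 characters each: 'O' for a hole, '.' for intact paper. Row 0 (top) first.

Op 1 fold_up: fold axis h@8; visible region now rows[0,8) x cols[0,4) = 8x4
Op 2 fold_left: fold axis v@2; visible region now rows[0,8) x cols[0,2) = 8x2
Op 3 fold_left: fold axis v@1; visible region now rows[0,8) x cols[0,1) = 8x1
Op 4 cut(3, 0): punch at orig (3,0); cuts so far [(3, 0)]; region rows[0,8) x cols[0,1) = 8x1
Op 5 cut(2, 0): punch at orig (2,0); cuts so far [(2, 0), (3, 0)]; region rows[0,8) x cols[0,1) = 8x1
Op 6 cut(7, 0): punch at orig (7,0); cuts so far [(2, 0), (3, 0), (7, 0)]; region rows[0,8) x cols[0,1) = 8x1
Unfold 1 (reflect across v@1): 6 holes -> [(2, 0), (2, 1), (3, 0), (3, 1), (7, 0), (7, 1)]
Unfold 2 (reflect across v@2): 12 holes -> [(2, 0), (2, 1), (2, 2), (2, 3), (3, 0), (3, 1), (3, 2), (3, 3), (7, 0), (7, 1), (7, 2), (7, 3)]
Unfold 3 (reflect across h@8): 24 holes -> [(2, 0), (2, 1), (2, 2), (2, 3), (3, 0), (3, 1), (3, 2), (3, 3), (7, 0), (7, 1), (7, 2), (7, 3), (8, 0), (8, 1), (8, 2), (8, 3), (12, 0), (12, 1), (12, 2), (12, 3), (13, 0), (13, 1), (13, 2), (13, 3)]

Answer: ....
....
OOOO
OOOO
....
....
....
OOOO
OOOO
....
....
....
OOOO
OOOO
....
....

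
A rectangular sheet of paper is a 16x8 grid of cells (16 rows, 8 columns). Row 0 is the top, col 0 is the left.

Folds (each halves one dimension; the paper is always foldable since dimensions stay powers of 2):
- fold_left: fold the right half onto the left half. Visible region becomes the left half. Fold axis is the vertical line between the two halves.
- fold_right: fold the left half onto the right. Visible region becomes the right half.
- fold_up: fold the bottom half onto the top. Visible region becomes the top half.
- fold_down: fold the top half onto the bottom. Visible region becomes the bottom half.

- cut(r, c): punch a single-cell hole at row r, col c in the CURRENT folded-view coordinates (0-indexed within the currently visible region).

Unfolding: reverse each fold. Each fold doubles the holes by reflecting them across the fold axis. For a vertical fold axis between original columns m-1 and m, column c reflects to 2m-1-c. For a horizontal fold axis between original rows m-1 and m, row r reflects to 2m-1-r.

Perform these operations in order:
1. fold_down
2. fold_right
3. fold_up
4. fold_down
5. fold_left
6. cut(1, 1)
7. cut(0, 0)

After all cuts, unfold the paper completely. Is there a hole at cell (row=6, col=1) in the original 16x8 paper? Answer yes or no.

Answer: no

Derivation:
Op 1 fold_down: fold axis h@8; visible region now rows[8,16) x cols[0,8) = 8x8
Op 2 fold_right: fold axis v@4; visible region now rows[8,16) x cols[4,8) = 8x4
Op 3 fold_up: fold axis h@12; visible region now rows[8,12) x cols[4,8) = 4x4
Op 4 fold_down: fold axis h@10; visible region now rows[10,12) x cols[4,8) = 2x4
Op 5 fold_left: fold axis v@6; visible region now rows[10,12) x cols[4,6) = 2x2
Op 6 cut(1, 1): punch at orig (11,5); cuts so far [(11, 5)]; region rows[10,12) x cols[4,6) = 2x2
Op 7 cut(0, 0): punch at orig (10,4); cuts so far [(10, 4), (11, 5)]; region rows[10,12) x cols[4,6) = 2x2
Unfold 1 (reflect across v@6): 4 holes -> [(10, 4), (10, 7), (11, 5), (11, 6)]
Unfold 2 (reflect across h@10): 8 holes -> [(8, 5), (8, 6), (9, 4), (9, 7), (10, 4), (10, 7), (11, 5), (11, 6)]
Unfold 3 (reflect across h@12): 16 holes -> [(8, 5), (8, 6), (9, 4), (9, 7), (10, 4), (10, 7), (11, 5), (11, 6), (12, 5), (12, 6), (13, 4), (13, 7), (14, 4), (14, 7), (15, 5), (15, 6)]
Unfold 4 (reflect across v@4): 32 holes -> [(8, 1), (8, 2), (8, 5), (8, 6), (9, 0), (9, 3), (9, 4), (9, 7), (10, 0), (10, 3), (10, 4), (10, 7), (11, 1), (11, 2), (11, 5), (11, 6), (12, 1), (12, 2), (12, 5), (12, 6), (13, 0), (13, 3), (13, 4), (13, 7), (14, 0), (14, 3), (14, 4), (14, 7), (15, 1), (15, 2), (15, 5), (15, 6)]
Unfold 5 (reflect across h@8): 64 holes -> [(0, 1), (0, 2), (0, 5), (0, 6), (1, 0), (1, 3), (1, 4), (1, 7), (2, 0), (2, 3), (2, 4), (2, 7), (3, 1), (3, 2), (3, 5), (3, 6), (4, 1), (4, 2), (4, 5), (4, 6), (5, 0), (5, 3), (5, 4), (5, 7), (6, 0), (6, 3), (6, 4), (6, 7), (7, 1), (7, 2), (7, 5), (7, 6), (8, 1), (8, 2), (8, 5), (8, 6), (9, 0), (9, 3), (9, 4), (9, 7), (10, 0), (10, 3), (10, 4), (10, 7), (11, 1), (11, 2), (11, 5), (11, 6), (12, 1), (12, 2), (12, 5), (12, 6), (13, 0), (13, 3), (13, 4), (13, 7), (14, 0), (14, 3), (14, 4), (14, 7), (15, 1), (15, 2), (15, 5), (15, 6)]
Holes: [(0, 1), (0, 2), (0, 5), (0, 6), (1, 0), (1, 3), (1, 4), (1, 7), (2, 0), (2, 3), (2, 4), (2, 7), (3, 1), (3, 2), (3, 5), (3, 6), (4, 1), (4, 2), (4, 5), (4, 6), (5, 0), (5, 3), (5, 4), (5, 7), (6, 0), (6, 3), (6, 4), (6, 7), (7, 1), (7, 2), (7, 5), (7, 6), (8, 1), (8, 2), (8, 5), (8, 6), (9, 0), (9, 3), (9, 4), (9, 7), (10, 0), (10, 3), (10, 4), (10, 7), (11, 1), (11, 2), (11, 5), (11, 6), (12, 1), (12, 2), (12, 5), (12, 6), (13, 0), (13, 3), (13, 4), (13, 7), (14, 0), (14, 3), (14, 4), (14, 7), (15, 1), (15, 2), (15, 5), (15, 6)]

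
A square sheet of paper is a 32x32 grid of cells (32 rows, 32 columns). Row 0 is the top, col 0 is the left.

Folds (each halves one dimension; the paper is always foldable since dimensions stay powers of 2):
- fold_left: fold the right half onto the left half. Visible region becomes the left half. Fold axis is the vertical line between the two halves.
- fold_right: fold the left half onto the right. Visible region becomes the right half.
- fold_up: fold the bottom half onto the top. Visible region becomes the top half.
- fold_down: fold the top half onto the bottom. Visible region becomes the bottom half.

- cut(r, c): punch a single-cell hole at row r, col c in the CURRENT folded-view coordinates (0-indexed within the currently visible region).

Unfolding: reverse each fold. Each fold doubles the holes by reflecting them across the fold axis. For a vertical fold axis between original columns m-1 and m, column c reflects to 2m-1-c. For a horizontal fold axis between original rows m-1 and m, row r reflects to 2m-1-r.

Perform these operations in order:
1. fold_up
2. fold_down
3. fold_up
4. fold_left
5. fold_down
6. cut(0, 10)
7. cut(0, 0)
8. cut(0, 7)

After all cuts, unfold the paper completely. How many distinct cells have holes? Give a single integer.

Answer: 96

Derivation:
Op 1 fold_up: fold axis h@16; visible region now rows[0,16) x cols[0,32) = 16x32
Op 2 fold_down: fold axis h@8; visible region now rows[8,16) x cols[0,32) = 8x32
Op 3 fold_up: fold axis h@12; visible region now rows[8,12) x cols[0,32) = 4x32
Op 4 fold_left: fold axis v@16; visible region now rows[8,12) x cols[0,16) = 4x16
Op 5 fold_down: fold axis h@10; visible region now rows[10,12) x cols[0,16) = 2x16
Op 6 cut(0, 10): punch at orig (10,10); cuts so far [(10, 10)]; region rows[10,12) x cols[0,16) = 2x16
Op 7 cut(0, 0): punch at orig (10,0); cuts so far [(10, 0), (10, 10)]; region rows[10,12) x cols[0,16) = 2x16
Op 8 cut(0, 7): punch at orig (10,7); cuts so far [(10, 0), (10, 7), (10, 10)]; region rows[10,12) x cols[0,16) = 2x16
Unfold 1 (reflect across h@10): 6 holes -> [(9, 0), (9, 7), (9, 10), (10, 0), (10, 7), (10, 10)]
Unfold 2 (reflect across v@16): 12 holes -> [(9, 0), (9, 7), (9, 10), (9, 21), (9, 24), (9, 31), (10, 0), (10, 7), (10, 10), (10, 21), (10, 24), (10, 31)]
Unfold 3 (reflect across h@12): 24 holes -> [(9, 0), (9, 7), (9, 10), (9, 21), (9, 24), (9, 31), (10, 0), (10, 7), (10, 10), (10, 21), (10, 24), (10, 31), (13, 0), (13, 7), (13, 10), (13, 21), (13, 24), (13, 31), (14, 0), (14, 7), (14, 10), (14, 21), (14, 24), (14, 31)]
Unfold 4 (reflect across h@8): 48 holes -> [(1, 0), (1, 7), (1, 10), (1, 21), (1, 24), (1, 31), (2, 0), (2, 7), (2, 10), (2, 21), (2, 24), (2, 31), (5, 0), (5, 7), (5, 10), (5, 21), (5, 24), (5, 31), (6, 0), (6, 7), (6, 10), (6, 21), (6, 24), (6, 31), (9, 0), (9, 7), (9, 10), (9, 21), (9, 24), (9, 31), (10, 0), (10, 7), (10, 10), (10, 21), (10, 24), (10, 31), (13, 0), (13, 7), (13, 10), (13, 21), (13, 24), (13, 31), (14, 0), (14, 7), (14, 10), (14, 21), (14, 24), (14, 31)]
Unfold 5 (reflect across h@16): 96 holes -> [(1, 0), (1, 7), (1, 10), (1, 21), (1, 24), (1, 31), (2, 0), (2, 7), (2, 10), (2, 21), (2, 24), (2, 31), (5, 0), (5, 7), (5, 10), (5, 21), (5, 24), (5, 31), (6, 0), (6, 7), (6, 10), (6, 21), (6, 24), (6, 31), (9, 0), (9, 7), (9, 10), (9, 21), (9, 24), (9, 31), (10, 0), (10, 7), (10, 10), (10, 21), (10, 24), (10, 31), (13, 0), (13, 7), (13, 10), (13, 21), (13, 24), (13, 31), (14, 0), (14, 7), (14, 10), (14, 21), (14, 24), (14, 31), (17, 0), (17, 7), (17, 10), (17, 21), (17, 24), (17, 31), (18, 0), (18, 7), (18, 10), (18, 21), (18, 24), (18, 31), (21, 0), (21, 7), (21, 10), (21, 21), (21, 24), (21, 31), (22, 0), (22, 7), (22, 10), (22, 21), (22, 24), (22, 31), (25, 0), (25, 7), (25, 10), (25, 21), (25, 24), (25, 31), (26, 0), (26, 7), (26, 10), (26, 21), (26, 24), (26, 31), (29, 0), (29, 7), (29, 10), (29, 21), (29, 24), (29, 31), (30, 0), (30, 7), (30, 10), (30, 21), (30, 24), (30, 31)]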